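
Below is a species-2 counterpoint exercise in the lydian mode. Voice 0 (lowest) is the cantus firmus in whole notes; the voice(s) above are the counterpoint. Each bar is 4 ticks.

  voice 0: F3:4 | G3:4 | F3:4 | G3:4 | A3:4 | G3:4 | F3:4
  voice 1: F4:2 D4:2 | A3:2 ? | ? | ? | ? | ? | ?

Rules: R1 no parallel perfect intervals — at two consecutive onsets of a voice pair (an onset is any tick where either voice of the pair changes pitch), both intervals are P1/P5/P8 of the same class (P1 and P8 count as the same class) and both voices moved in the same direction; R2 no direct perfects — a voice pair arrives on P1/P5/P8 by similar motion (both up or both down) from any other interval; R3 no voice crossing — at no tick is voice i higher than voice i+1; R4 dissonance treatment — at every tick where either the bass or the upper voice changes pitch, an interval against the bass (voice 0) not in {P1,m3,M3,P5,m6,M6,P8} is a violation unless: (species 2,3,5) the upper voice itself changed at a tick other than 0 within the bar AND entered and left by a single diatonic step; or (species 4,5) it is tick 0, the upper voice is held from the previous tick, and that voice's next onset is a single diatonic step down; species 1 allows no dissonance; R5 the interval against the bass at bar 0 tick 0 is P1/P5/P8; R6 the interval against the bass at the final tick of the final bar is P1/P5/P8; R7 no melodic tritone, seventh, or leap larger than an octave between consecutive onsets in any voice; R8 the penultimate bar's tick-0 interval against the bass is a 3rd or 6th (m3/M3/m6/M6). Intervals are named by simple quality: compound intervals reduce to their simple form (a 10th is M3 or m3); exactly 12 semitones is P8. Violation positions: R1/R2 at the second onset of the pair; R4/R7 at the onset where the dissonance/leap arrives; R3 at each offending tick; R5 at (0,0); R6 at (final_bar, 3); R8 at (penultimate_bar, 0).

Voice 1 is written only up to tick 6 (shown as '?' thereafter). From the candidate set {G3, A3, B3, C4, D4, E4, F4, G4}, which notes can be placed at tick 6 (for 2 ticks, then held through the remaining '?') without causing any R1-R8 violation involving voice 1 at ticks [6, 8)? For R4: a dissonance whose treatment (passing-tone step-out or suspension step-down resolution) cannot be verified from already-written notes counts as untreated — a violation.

{A3, B3, D4, E4, G3}

G3: legal
A3: legal
B3: legal
C4: violates R4
D4: legal
E4: legal
F4: violates R4
G4: violates R7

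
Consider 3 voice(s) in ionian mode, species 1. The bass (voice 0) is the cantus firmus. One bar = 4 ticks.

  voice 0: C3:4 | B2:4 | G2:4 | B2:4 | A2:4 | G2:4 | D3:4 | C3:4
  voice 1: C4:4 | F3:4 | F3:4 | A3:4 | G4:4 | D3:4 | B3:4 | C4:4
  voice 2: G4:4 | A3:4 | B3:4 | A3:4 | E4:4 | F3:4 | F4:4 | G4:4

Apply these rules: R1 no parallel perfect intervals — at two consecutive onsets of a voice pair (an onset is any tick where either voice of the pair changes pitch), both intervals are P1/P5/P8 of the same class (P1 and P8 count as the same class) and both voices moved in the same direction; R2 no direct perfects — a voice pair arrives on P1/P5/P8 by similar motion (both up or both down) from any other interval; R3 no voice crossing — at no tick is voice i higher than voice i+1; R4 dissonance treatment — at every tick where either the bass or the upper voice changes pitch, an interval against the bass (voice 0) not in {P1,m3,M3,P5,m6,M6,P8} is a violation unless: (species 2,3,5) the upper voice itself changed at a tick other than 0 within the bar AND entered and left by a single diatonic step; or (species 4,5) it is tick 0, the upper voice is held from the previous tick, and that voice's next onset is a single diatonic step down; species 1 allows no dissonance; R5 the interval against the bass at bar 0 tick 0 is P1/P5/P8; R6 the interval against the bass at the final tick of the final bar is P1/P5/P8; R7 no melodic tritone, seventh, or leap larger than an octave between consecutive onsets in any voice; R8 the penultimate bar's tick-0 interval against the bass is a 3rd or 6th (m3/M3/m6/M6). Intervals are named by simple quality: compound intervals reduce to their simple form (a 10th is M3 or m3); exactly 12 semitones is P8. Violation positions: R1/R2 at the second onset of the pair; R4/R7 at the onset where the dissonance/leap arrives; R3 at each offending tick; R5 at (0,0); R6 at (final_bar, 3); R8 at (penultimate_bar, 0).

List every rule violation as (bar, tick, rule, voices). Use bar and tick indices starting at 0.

(1, 0, R4, (0, 1))
(1, 0, R4, (0, 2))
(1, 0, R7, (2,))
(2, 0, R4, (0, 1))
(3, 0, R4, (0, 1))
(3, 0, R4, (0, 2))
(4, 0, R3, (1, 2))
(4, 0, R4, (0, 1))
(4, 0, R7, (1,))
(4, 1, R3, (1, 2))
(4, 2, R3, (1, 2))
(4, 3, R3, (1, 2))
(5, 0, R2, (0, 1))
(5, 0, R4, (0, 2))
(5, 0, R7, (1,))
(5, 0, R7, (2,))
(7, 0, R2, (1, 2))

bar 0: v0=C3 v1=C4 v2=G4 downbeat P5
bar 1: v0=B2 v1=F3 v2=A3 downbeat m7
bar 2: v0=G2 v1=F3 v2=B3 downbeat M3
bar 3: v0=B2 v1=A3 v2=A3 downbeat m7
bar 4: v0=A2 v1=G4 v2=E4 downbeat P5
bar 5: v0=G2 v1=D3 v2=F3 downbeat m7
bar 6: v0=D3 v1=B3 v2=F4 downbeat m3
bar 7: v0=C3 v1=C4 v2=G4 downbeat P5
  -> R4 @ bar 1 tick 0 v(0, 1): B2/F3 TT untreated
  -> R4 @ bar 1 tick 0 v(0, 2): B2/A3 m7 untreated
  -> R7 @ bar 1 tick 0 v(2,): G4->A3 leap 10st
  -> R4 @ bar 2 tick 0 v(0, 1): G2/F3 m7 untreated
  -> R4 @ bar 3 tick 0 v(0, 1): B2/A3 m7 untreated
  -> R4 @ bar 3 tick 0 v(0, 2): B2/A3 m7 untreated
  -> R3 @ bar 4 tick 0 v(1, 2): G4 above E4
  -> R4 @ bar 4 tick 0 v(0, 1): A2/G4 m7 untreated
  -> R7 @ bar 4 tick 0 v(1,): A3->G4 leap 10st
  -> R3 @ bar 4 tick 1 v(1, 2): G4 above E4
  -> R3 @ bar 4 tick 2 v(1, 2): G4 above E4
  -> R3 @ bar 4 tick 3 v(1, 2): G4 above E4
  -> R2 @ bar 5 tick 0 v(0, 1): A2/G4 m7 -> G2/D3 P5 similar
  -> R4 @ bar 5 tick 0 v(0, 2): G2/F3 m7 untreated
  -> R7 @ bar 5 tick 0 v(1,): G4->D3 leap 17st
  -> R7 @ bar 5 tick 0 v(2,): E4->F3 leap 11st
  -> R2 @ bar 7 tick 0 v(1, 2): B3/F4 TT -> C4/G4 P5 similar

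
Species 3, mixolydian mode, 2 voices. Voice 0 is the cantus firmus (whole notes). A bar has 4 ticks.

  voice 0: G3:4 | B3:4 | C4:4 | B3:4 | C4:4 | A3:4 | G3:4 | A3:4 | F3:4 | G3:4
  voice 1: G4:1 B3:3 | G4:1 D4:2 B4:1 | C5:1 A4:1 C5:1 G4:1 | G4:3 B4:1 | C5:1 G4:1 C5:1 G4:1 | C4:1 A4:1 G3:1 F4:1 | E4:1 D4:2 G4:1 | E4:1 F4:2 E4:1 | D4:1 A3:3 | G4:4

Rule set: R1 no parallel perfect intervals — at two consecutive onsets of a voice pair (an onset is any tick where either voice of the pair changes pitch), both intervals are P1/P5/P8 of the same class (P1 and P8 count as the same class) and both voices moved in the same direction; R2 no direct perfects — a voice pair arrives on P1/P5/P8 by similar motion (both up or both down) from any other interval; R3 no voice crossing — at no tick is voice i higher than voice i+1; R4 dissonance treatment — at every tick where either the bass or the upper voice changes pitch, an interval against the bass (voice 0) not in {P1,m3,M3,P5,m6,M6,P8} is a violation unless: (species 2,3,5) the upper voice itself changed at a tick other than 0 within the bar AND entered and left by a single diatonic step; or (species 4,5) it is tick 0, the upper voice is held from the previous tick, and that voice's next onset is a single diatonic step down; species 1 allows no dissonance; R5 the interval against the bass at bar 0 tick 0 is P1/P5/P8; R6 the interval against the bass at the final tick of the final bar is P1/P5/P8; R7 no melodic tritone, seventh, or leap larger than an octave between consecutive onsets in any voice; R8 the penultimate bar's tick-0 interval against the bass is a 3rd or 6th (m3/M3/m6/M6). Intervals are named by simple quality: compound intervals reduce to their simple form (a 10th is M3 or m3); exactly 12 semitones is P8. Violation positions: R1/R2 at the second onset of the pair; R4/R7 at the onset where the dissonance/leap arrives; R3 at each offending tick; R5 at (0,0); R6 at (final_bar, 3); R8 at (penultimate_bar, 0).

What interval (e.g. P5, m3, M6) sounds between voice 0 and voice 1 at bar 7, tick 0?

P5

voice 0=A3 voice 1=E4 -> P5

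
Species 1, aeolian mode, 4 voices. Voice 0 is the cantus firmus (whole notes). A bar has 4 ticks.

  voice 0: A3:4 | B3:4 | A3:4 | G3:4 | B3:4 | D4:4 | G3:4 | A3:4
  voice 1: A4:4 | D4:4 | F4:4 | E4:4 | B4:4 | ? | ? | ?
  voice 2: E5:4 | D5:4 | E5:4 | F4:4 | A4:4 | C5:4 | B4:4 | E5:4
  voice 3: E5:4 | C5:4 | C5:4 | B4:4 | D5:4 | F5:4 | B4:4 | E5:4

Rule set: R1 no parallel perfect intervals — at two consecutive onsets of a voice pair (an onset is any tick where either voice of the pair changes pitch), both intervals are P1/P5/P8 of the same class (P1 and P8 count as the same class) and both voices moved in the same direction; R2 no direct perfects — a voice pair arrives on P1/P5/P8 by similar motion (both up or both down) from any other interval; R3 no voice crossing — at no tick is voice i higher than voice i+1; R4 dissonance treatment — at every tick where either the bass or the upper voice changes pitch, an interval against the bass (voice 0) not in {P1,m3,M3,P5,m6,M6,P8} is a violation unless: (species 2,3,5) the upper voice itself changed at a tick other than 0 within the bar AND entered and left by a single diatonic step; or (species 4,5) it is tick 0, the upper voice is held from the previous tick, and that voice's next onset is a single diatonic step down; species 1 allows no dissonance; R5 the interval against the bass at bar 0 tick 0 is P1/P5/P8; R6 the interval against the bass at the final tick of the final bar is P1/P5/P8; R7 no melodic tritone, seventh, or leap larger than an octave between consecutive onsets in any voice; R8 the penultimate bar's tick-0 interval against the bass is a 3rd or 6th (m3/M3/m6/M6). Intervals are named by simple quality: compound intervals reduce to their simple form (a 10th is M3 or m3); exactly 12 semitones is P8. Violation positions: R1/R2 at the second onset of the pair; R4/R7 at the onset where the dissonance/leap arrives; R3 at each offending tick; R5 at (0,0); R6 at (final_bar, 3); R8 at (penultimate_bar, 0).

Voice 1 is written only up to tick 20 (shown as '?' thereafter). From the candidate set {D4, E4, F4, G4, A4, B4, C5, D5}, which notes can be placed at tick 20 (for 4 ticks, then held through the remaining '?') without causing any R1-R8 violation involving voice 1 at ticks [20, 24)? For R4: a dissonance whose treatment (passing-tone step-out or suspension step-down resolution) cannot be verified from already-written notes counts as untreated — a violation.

{A4, B4, D4}

D4: legal
E4: violates R4
F4: violates R7
G4: violates R4
A4: legal
B4: legal
C5: violates R2,R4
D5: violates R1,R3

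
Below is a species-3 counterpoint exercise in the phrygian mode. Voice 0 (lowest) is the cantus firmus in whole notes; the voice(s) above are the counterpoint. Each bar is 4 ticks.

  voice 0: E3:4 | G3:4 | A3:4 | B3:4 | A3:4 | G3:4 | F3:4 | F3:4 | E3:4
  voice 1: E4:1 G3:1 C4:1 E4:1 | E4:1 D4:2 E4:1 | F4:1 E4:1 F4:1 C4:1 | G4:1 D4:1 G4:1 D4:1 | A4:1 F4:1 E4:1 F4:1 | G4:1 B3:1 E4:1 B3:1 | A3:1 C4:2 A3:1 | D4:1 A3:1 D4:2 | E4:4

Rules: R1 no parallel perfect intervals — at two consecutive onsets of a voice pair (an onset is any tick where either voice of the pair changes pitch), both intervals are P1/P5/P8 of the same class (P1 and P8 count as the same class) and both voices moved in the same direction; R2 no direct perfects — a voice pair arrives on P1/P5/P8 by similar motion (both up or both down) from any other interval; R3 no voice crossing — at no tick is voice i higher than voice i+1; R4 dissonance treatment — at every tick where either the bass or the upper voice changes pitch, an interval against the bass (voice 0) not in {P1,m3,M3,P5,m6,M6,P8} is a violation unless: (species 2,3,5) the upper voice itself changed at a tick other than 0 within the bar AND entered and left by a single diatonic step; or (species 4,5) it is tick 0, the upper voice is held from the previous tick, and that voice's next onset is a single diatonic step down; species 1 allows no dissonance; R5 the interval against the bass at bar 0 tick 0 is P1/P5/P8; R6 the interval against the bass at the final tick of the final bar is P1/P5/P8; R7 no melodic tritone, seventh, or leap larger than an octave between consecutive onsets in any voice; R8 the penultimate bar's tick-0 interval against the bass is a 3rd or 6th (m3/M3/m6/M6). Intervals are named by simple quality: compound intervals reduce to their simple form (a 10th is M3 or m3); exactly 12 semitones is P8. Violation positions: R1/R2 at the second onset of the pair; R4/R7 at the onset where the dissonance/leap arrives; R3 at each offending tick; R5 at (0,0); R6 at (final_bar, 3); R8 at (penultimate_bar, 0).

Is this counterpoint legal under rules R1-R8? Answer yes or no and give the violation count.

bar 0: v0=E3 v1=E4 (P8)
bar 1: v0=G3 v1=E4 (M6)
bar 2: v0=A3 v1=F4 (m6)
bar 3: v0=B3 v1=G4 (m6)
bar 4: v0=A3 v1=A4 (P8)
bar 5: v0=G3 v1=G4 (P8)
bar 6: v0=F3 v1=A3 (M3)
bar 7: v0=F3 v1=D4 (M6)
bar 8: v0=E3 v1=E4 (P8)

Yes (0 violations)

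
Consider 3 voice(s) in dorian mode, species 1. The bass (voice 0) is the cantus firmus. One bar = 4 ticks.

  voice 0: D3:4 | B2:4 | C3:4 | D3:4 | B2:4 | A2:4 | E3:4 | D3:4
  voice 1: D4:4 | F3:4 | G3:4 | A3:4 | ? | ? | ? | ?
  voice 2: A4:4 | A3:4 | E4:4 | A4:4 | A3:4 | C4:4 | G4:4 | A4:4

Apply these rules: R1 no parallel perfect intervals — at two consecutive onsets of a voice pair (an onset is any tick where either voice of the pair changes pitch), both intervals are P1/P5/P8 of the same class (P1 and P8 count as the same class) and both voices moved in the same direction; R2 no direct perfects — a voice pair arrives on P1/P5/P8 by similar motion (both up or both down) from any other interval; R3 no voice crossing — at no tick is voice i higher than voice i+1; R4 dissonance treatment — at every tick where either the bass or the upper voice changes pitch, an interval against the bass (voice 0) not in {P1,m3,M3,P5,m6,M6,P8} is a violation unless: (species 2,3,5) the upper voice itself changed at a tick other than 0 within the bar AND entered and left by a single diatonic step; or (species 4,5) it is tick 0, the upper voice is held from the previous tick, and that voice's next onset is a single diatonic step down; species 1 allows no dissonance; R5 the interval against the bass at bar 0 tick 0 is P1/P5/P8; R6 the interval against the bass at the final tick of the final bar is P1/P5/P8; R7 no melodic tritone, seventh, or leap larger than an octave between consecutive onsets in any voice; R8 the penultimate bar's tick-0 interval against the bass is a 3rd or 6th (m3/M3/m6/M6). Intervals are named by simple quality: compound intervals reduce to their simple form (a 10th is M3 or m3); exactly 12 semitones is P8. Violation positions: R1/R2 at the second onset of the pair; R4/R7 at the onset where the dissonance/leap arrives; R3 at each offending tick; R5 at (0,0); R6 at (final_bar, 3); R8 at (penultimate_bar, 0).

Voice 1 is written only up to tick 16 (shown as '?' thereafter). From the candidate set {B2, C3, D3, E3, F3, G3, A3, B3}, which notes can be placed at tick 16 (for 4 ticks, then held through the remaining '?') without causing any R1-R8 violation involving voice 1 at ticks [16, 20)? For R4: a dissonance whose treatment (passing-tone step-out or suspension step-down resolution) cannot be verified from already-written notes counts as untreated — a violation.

B2: violates R2,R7
C3: violates R4
D3: violates R2
E3: violates R4
F3: violates R4
G3: legal
A3: violates R4
B3: violates R3

{G3}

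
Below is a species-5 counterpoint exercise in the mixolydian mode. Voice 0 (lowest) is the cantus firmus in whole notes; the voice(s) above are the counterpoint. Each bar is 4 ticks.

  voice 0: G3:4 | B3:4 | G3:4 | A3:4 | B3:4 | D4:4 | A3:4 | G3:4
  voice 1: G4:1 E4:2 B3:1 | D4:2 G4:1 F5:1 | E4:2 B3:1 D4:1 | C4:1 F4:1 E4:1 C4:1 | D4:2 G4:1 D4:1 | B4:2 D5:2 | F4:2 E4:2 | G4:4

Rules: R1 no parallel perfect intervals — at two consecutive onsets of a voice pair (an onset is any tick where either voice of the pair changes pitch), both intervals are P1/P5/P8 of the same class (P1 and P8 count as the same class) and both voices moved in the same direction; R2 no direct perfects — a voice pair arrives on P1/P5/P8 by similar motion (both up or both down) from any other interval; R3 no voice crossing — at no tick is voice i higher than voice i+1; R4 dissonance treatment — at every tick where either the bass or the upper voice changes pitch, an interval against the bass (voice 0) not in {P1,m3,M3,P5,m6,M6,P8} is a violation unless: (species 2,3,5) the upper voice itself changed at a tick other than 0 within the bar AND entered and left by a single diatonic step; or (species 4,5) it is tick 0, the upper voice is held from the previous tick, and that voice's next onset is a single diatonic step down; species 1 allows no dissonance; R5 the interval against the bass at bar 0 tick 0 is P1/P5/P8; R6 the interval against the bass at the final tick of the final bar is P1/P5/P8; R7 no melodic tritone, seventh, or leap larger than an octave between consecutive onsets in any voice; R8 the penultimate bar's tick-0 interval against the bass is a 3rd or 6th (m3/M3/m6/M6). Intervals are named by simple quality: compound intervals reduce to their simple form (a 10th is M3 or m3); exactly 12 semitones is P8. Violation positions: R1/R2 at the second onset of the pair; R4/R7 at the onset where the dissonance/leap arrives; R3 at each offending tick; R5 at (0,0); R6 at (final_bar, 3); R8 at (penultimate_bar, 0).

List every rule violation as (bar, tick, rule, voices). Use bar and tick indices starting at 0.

(1, 3, R4, (0, 1))
(1, 3, R7, (1,))
(2, 0, R7, (1,))

bar 0: v0=G3 v1=G4 downbeat P8
bar 1: v0=B3 v1=D4 downbeat m3
bar 2: v0=G3 v1=E4 downbeat M6
bar 3: v0=A3 v1=C4 downbeat m3
bar 4: v0=B3 v1=D4 downbeat m3
bar 5: v0=D4 v1=B4 downbeat M6
bar 6: v0=A3 v1=F4 downbeat m6
bar 7: v0=G3 v1=G4 downbeat P8
  -> R4 @ bar 1 tick 3 v(0, 1): B3/F5 TT untreated
  -> R7 @ bar 1 tick 3 v(1,): G4->F5 leap 10st
  -> R7 @ bar 2 tick 0 v(1,): F5->E4 leap 13st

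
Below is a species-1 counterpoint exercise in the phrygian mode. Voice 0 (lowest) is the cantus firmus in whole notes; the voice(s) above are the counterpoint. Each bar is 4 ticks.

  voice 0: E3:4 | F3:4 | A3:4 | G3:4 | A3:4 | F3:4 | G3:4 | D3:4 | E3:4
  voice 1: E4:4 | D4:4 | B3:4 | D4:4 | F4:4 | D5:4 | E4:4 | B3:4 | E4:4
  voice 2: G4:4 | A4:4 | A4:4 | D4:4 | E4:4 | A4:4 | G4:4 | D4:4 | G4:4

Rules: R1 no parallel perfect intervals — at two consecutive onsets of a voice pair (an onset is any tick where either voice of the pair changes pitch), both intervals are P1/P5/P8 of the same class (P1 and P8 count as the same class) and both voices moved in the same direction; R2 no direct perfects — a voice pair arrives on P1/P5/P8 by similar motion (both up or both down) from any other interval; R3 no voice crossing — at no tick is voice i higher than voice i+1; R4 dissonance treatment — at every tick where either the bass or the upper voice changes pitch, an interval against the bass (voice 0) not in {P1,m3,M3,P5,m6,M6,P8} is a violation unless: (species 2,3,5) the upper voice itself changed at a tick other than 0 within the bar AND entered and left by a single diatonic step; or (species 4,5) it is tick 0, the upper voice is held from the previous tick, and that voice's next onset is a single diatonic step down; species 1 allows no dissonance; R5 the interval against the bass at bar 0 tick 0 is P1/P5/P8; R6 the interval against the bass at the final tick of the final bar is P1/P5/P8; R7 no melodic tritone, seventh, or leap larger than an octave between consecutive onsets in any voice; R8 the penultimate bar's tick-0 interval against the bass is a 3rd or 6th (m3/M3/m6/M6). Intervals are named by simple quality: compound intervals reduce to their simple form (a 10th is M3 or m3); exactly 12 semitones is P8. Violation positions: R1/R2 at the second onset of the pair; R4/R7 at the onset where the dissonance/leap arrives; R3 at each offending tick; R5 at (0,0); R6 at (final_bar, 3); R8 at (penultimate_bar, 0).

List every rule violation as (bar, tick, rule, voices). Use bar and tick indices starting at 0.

(0, 0, R5, (0, 2))
(2, 0, R4, (0, 1))
(3, 0, R2, (0, 2))
(4, 0, R1, (0, 2))
(4, 0, R3, (1, 2))
(4, 1, R3, (1, 2))
(4, 2, R3, (1, 2))
(4, 3, R3, (1, 2))
(5, 0, R3, (1, 2))
(5, 1, R3, (1, 2))
(5, 2, R3, (1, 2))
(5, 3, R3, (1, 2))
(6, 0, R7, (1,))
(7, 0, R1, (0, 2))
(7, 0, R8, (0, 2))
(8, 0, R2, (0, 1))
(8, 3, R6, (0, 2))

bar 0: v0=E3 v1=E4 v2=G4 downbeat m3
bar 1: v0=F3 v1=D4 v2=A4 downbeat M3
bar 2: v0=A3 v1=B3 v2=A4 downbeat P8
bar 3: v0=G3 v1=D4 v2=D4 downbeat P5
bar 4: v0=A3 v1=F4 v2=E4 downbeat P5
bar 5: v0=F3 v1=D5 v2=A4 downbeat M3
bar 6: v0=G3 v1=E4 v2=G4 downbeat P8
bar 7: v0=D3 v1=B3 v2=D4 downbeat P8
bar 8: v0=E3 v1=E4 v2=G4 downbeat m3
  -> R5 @ bar 0 tick 0 v(0, 2): opens on m3
  -> R4 @ bar 2 tick 0 v(0, 1): A3/B3 M2 untreated
  -> R2 @ bar 3 tick 0 v(0, 2): A3/A4 P8 -> G3/D4 P5 similar
  -> R1 @ bar 4 tick 0 v(0, 2): G3/D4 P5 -> A3/E4 P5 similar
  -> R3 @ bar 4 tick 0 v(1, 2): F4 above E4
  -> R3 @ bar 4 tick 1 v(1, 2): F4 above E4
  -> R3 @ bar 4 tick 2 v(1, 2): F4 above E4
  -> R3 @ bar 4 tick 3 v(1, 2): F4 above E4
  -> R3 @ bar 5 tick 0 v(1, 2): D5 above A4
  -> R3 @ bar 5 tick 1 v(1, 2): D5 above A4
  -> R3 @ bar 5 tick 2 v(1, 2): D5 above A4
  -> R3 @ bar 5 tick 3 v(1, 2): D5 above A4
  -> R7 @ bar 6 tick 0 v(1,): D5->E4 leap 10st
  -> R1 @ bar 7 tick 0 v(0, 2): G3/G4 P8 -> D3/D4 P8 similar
  -> R8 @ bar 7 tick 0 v(0, 2): penult P8 not 3rd/6th
  -> R2 @ bar 8 tick 0 v(0, 1): D3/B3 M6 -> E3/E4 P8 similar
  -> R6 @ bar 8 tick 3 v(0, 2): closes on m3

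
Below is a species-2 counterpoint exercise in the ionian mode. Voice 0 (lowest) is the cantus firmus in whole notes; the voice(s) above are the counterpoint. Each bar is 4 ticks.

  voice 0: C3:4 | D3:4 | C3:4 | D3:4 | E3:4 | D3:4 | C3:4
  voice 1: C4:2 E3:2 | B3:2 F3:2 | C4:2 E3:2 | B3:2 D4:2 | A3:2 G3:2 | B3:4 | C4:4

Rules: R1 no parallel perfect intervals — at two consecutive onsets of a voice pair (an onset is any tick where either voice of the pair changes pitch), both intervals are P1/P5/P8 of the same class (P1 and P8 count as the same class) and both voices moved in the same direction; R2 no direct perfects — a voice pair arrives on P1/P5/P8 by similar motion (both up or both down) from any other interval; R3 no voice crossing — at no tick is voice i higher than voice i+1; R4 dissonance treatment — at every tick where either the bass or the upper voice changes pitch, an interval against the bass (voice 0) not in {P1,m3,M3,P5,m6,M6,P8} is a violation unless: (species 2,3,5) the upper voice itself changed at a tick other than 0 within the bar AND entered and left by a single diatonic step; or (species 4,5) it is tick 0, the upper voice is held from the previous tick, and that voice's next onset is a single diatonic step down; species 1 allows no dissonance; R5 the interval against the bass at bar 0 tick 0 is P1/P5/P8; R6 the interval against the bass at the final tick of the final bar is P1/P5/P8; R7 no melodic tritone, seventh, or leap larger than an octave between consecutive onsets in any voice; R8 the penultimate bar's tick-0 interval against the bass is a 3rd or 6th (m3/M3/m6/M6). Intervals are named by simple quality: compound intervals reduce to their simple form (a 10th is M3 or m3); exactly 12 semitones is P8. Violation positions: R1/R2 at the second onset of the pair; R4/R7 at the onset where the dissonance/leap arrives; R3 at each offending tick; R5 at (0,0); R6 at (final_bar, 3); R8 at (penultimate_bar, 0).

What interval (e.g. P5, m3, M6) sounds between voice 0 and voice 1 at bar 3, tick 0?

M6

voice 0=D3 voice 1=B3 -> M6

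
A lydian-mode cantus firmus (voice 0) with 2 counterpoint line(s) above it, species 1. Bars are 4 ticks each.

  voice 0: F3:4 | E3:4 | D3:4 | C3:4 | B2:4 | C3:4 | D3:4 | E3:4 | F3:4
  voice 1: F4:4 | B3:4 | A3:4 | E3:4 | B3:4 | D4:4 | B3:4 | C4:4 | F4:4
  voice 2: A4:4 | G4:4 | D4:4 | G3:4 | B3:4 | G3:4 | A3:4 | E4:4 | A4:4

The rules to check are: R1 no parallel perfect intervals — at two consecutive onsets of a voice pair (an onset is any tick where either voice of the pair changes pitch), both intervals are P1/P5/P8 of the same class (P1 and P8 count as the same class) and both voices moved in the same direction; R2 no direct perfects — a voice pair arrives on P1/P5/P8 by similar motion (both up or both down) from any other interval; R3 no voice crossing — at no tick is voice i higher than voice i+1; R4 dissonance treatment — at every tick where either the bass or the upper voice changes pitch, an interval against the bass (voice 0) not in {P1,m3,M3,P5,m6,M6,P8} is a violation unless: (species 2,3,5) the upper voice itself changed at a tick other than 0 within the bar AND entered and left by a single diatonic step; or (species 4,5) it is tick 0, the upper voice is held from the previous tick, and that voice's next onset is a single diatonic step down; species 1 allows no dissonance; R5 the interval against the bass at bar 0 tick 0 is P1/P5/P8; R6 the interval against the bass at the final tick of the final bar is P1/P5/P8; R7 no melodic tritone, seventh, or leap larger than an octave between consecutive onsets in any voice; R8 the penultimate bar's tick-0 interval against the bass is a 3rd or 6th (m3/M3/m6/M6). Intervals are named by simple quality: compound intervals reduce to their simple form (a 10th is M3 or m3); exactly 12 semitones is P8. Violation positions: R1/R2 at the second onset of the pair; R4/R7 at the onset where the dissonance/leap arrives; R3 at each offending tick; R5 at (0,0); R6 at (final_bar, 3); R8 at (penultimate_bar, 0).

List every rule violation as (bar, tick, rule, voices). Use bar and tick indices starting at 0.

bar 0: v0=F3 v1=F4 v2=A4 downbeat M3
bar 1: v0=E3 v1=B3 v2=G4 downbeat m3
bar 2: v0=D3 v1=A3 v2=D4 downbeat P8
bar 3: v0=C3 v1=E3 v2=G3 downbeat P5
bar 4: v0=B2 v1=B3 v2=B3 downbeat P8
bar 5: v0=C3 v1=D4 v2=G3 downbeat P5
bar 6: v0=D3 v1=B3 v2=A3 downbeat P5
bar 7: v0=E3 v1=C4 v2=E4 downbeat P8
bar 8: v0=F3 v1=F4 v2=A4 downbeat M3
  -> R5 @ bar 0 tick 0 v(0, 2): opens on M3
  -> R2 @ bar 1 tick 0 v(0, 1): F3/F4 P8 -> E3/B3 P5 similar
  -> R7 @ bar 1 tick 0 v(1,): F4->B3 leap 6st
  -> R1 @ bar 2 tick 0 v(0, 1): E3/B3 P5 -> D3/A3 P5 similar
  -> R2 @ bar 2 tick 0 v(0, 2): E3/G4 m3 -> D3/D4 P8 similar
  -> R2 @ bar 3 tick 0 v(0, 2): D3/D4 P8 -> C3/G3 P5 similar
  -> R2 @ bar 4 tick 0 v(1, 2): E3/G3 m3 -> B3/B3 P1 similar
  -> R3 @ bar 5 tick 0 v(1, 2): D4 above G3
  -> R4 @ bar 5 tick 0 v(0, 1): C3/D4 M2 untreated
  -> R3 @ bar 5 tick 1 v(1, 2): D4 above G3
  -> R3 @ bar 5 tick 2 v(1, 2): D4 above G3
  -> R3 @ bar 5 tick 3 v(1, 2): D4 above G3
  -> R1 @ bar 6 tick 0 v(0, 2): C3/G3 P5 -> D3/A3 P5 similar
  -> R3 @ bar 6 tick 0 v(1, 2): B3 above A3
  -> R3 @ bar 6 tick 1 v(1, 2): B3 above A3
  -> R3 @ bar 6 tick 2 v(1, 2): B3 above A3
  -> R3 @ bar 6 tick 3 v(1, 2): B3 above A3
  -> R2 @ bar 7 tick 0 v(0, 2): D3/A3 P5 -> E3/E4 P8 similar
  -> R8 @ bar 7 tick 0 v(0, 2): penult P8 not 3rd/6th
  -> R2 @ bar 8 tick 0 v(0, 1): E3/C4 m6 -> F3/F4 P8 similar
  -> R6 @ bar 8 tick 3 v(0, 2): closes on M3

(0, 0, R5, (0, 2))
(1, 0, R2, (0, 1))
(1, 0, R7, (1,))
(2, 0, R1, (0, 1))
(2, 0, R2, (0, 2))
(3, 0, R2, (0, 2))
(4, 0, R2, (1, 2))
(5, 0, R3, (1, 2))
(5, 0, R4, (0, 1))
(5, 1, R3, (1, 2))
(5, 2, R3, (1, 2))
(5, 3, R3, (1, 2))
(6, 0, R1, (0, 2))
(6, 0, R3, (1, 2))
(6, 1, R3, (1, 2))
(6, 2, R3, (1, 2))
(6, 3, R3, (1, 2))
(7, 0, R2, (0, 2))
(7, 0, R8, (0, 2))
(8, 0, R2, (0, 1))
(8, 3, R6, (0, 2))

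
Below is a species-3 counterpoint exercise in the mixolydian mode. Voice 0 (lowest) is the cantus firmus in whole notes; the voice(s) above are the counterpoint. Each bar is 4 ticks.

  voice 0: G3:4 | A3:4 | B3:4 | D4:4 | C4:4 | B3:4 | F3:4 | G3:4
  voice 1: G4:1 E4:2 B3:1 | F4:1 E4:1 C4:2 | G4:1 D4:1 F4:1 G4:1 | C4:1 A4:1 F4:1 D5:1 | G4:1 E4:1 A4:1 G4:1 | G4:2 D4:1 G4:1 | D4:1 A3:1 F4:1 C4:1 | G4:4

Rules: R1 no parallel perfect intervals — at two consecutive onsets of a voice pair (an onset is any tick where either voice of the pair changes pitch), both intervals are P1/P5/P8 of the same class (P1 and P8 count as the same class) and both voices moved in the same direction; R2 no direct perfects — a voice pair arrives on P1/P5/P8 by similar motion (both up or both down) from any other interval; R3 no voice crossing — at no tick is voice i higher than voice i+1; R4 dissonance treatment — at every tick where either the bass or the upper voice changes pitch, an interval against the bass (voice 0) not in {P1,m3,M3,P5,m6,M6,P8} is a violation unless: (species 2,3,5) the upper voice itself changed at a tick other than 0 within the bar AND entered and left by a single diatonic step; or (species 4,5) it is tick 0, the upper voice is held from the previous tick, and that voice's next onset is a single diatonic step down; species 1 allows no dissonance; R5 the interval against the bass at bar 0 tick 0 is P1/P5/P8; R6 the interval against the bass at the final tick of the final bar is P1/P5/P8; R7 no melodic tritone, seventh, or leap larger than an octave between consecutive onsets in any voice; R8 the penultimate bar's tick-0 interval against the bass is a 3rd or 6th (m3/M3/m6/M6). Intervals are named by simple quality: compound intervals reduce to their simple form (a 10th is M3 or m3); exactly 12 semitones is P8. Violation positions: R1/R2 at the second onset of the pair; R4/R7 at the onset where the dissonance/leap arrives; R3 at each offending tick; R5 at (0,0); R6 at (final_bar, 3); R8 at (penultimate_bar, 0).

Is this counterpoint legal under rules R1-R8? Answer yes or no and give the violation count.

bar 0: v0=G3 v1=G4 (P8)
bar 1: v0=A3 v1=F4 (m6)
bar 2: v0=B3 v1=G4 (m6)
bar 3: v0=D4 v1=C4 (M2)
bar 4: v0=C4 v1=G4 (P5)
bar 5: v0=B3 v1=G4 (m6)
bar 6: v0=F3 v1=D4 (M6)
bar 7: v0=G3 v1=G4 (P8)
  R7 @ bar1.0: B3->F4 leap 6st
  R4 @ bar2.2: B3/F4 TT untreated
  R3 @ bar3.0: D4 above C4
  R4 @ bar3.0: D4/C4 M2 untreated
  R2 @ bar4.0: D4/D5 P8 -> C4/G4 P5 similar
  R7 @ bar6.0: B3->F3 leap 6st
  R2 @ bar7.0: F3/C4 P5 -> G3/G4 P8 similar

No (7 violations)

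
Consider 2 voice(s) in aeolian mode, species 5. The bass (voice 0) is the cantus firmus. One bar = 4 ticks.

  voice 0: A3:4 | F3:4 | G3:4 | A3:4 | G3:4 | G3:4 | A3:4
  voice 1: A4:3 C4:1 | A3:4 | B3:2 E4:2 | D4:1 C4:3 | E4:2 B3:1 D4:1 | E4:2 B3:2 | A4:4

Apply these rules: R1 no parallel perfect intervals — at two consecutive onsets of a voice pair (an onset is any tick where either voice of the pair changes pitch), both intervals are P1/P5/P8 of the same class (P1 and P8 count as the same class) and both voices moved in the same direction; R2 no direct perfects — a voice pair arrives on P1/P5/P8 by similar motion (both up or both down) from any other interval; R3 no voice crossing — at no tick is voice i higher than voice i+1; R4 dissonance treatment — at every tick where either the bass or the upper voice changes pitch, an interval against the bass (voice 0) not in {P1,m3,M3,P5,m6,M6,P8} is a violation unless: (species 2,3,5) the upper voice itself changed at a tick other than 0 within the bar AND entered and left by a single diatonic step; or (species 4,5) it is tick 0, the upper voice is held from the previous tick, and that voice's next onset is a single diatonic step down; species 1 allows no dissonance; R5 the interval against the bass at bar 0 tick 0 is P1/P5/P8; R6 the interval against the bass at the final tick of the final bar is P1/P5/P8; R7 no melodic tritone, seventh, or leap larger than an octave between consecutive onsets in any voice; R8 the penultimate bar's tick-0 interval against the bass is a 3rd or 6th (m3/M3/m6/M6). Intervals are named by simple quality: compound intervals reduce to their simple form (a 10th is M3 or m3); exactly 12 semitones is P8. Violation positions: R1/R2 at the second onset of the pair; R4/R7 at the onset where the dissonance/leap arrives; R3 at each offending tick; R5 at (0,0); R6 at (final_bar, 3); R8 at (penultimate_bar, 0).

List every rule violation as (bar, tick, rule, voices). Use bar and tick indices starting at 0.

(3, 0, R4, (0, 1))
(6, 0, R2, (0, 1))
(6, 0, R7, (1,))

bar 0: v0=A3 v1=A4 downbeat P8
bar 1: v0=F3 v1=A3 downbeat M3
bar 2: v0=G3 v1=B3 downbeat M3
bar 3: v0=A3 v1=D4 downbeat P4
bar 4: v0=G3 v1=E4 downbeat M6
bar 5: v0=G3 v1=E4 downbeat M6
bar 6: v0=A3 v1=A4 downbeat P8
  -> R4 @ bar 3 tick 0 v(0, 1): A3/D4 P4 untreated
  -> R2 @ bar 6 tick 0 v(0, 1): G3/B3 M3 -> A3/A4 P8 similar
  -> R7 @ bar 6 tick 0 v(1,): B3->A4 leap 10st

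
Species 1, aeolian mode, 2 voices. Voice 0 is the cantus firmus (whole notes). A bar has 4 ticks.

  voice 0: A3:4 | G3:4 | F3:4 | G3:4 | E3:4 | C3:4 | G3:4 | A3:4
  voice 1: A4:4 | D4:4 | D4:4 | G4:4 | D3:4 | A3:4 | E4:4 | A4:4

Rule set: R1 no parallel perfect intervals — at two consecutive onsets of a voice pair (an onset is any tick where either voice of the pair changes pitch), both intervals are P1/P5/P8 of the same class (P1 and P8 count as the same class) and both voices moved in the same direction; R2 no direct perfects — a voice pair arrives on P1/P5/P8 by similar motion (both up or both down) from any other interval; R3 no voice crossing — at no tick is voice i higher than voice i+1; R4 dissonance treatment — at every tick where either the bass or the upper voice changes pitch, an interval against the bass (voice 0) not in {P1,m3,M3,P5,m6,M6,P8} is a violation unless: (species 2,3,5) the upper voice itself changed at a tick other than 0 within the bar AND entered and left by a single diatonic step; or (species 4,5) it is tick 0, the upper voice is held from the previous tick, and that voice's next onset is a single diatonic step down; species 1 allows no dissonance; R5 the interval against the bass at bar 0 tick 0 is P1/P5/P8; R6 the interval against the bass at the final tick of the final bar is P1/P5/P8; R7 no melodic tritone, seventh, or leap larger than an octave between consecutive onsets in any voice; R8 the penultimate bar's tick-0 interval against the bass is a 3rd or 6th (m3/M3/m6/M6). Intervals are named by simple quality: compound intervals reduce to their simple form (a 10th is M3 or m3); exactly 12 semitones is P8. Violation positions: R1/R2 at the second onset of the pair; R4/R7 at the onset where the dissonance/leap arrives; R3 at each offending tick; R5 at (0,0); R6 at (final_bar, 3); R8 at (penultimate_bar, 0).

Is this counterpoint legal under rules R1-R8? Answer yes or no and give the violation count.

bar 0: v0=A3 v1=A4 (P8)
bar 1: v0=G3 v1=D4 (P5)
bar 2: v0=F3 v1=D4 (M6)
bar 3: v0=G3 v1=G4 (P8)
bar 4: v0=E3 v1=D3 (M2)
bar 5: v0=C3 v1=A3 (M6)
bar 6: v0=G3 v1=E4 (M6)
bar 7: v0=A3 v1=A4 (P8)
  R2 @ bar1.0: A3/A4 P8 -> G3/D4 P5 similar
  R2 @ bar3.0: F3/D4 M6 -> G3/G4 P8 similar
  R3 @ bar4.0: E3 above D3
  R4 @ bar4.0: E3/D3 M2 untreated
  R7 @ bar4.0: G4->D3 leap 17st
  R3 @ bar4.1: E3 above D3
  R3 @ bar4.2: E3 above D3
  R3 @ bar4.3: E3 above D3
  R2 @ bar7.0: G3/E4 M6 -> A3/A4 P8 similar

No (9 violations)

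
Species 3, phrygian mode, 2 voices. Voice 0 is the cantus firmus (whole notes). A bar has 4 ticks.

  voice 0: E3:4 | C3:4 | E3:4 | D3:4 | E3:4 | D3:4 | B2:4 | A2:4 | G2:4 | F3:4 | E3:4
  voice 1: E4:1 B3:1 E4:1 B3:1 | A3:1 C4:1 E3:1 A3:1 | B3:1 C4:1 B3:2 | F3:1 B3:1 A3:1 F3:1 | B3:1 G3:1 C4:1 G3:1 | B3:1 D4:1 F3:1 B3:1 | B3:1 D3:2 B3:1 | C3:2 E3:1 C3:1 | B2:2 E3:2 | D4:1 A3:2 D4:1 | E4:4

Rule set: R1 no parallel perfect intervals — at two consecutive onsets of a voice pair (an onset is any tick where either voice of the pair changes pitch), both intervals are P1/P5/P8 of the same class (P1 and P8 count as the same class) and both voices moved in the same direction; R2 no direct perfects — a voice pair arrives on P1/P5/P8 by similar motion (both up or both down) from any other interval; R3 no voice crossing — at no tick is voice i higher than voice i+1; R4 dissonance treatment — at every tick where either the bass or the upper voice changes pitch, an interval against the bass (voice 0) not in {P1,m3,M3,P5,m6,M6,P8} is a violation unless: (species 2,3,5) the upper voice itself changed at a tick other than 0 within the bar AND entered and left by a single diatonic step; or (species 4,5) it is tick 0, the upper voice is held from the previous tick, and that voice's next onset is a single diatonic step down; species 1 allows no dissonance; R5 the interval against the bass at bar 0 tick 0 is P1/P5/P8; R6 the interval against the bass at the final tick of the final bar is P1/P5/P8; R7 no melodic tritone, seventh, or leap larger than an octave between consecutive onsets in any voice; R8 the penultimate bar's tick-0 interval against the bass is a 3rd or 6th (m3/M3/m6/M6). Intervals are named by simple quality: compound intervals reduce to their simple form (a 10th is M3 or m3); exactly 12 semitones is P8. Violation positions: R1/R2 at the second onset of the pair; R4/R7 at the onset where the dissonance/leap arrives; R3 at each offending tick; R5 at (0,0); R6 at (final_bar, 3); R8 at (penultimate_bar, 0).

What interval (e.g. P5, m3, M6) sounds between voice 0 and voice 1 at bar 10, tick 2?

voice 0=E3 voice 1=E4 -> P8

P8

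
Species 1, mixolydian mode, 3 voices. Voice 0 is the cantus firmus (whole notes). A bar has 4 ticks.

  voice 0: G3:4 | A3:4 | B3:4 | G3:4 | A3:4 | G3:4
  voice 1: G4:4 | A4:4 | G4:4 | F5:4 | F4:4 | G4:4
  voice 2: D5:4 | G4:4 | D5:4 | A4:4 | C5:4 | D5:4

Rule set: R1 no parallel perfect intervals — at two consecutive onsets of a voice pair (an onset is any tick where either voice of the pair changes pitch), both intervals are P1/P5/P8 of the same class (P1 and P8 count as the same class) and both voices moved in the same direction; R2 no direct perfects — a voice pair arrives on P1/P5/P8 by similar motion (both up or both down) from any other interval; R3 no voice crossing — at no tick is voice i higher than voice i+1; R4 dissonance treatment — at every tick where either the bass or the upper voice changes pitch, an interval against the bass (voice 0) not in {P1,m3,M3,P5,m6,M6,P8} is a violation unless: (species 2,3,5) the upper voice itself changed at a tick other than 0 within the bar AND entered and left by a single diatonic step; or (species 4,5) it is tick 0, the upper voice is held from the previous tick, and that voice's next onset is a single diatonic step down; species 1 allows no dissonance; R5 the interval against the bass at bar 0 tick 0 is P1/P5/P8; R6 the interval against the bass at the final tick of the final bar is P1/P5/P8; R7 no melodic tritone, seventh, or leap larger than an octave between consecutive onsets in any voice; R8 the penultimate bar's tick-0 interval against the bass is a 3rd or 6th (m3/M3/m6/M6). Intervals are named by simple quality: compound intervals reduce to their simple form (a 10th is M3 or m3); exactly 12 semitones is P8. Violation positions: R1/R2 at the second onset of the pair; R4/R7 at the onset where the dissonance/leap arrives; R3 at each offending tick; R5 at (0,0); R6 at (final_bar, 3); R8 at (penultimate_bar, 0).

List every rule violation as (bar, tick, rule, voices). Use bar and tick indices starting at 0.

(1, 0, R1, (0, 1))
(1, 0, R3, (1, 2))
(1, 0, R4, (0, 2))
(1, 1, R3, (1, 2))
(1, 2, R3, (1, 2))
(1, 3, R3, (1, 2))
(3, 0, R3, (1, 2))
(3, 0, R4, (0, 1))
(3, 0, R4, (0, 2))
(3, 0, R7, (1,))
(3, 1, R3, (1, 2))
(3, 2, R3, (1, 2))
(3, 3, R3, (1, 2))
(5, 0, R1, (1, 2))

bar 0: v0=G3 v1=G4 v2=D5 downbeat P5
bar 1: v0=A3 v1=A4 v2=G4 downbeat m7
bar 2: v0=B3 v1=G4 v2=D5 downbeat m3
bar 3: v0=G3 v1=F5 v2=A4 downbeat M2
bar 4: v0=A3 v1=F4 v2=C5 downbeat m3
bar 5: v0=G3 v1=G4 v2=D5 downbeat P5
  -> R1 @ bar 1 tick 0 v(0, 1): G3/G4 P8 -> A3/A4 P8 similar
  -> R3 @ bar 1 tick 0 v(1, 2): A4 above G4
  -> R4 @ bar 1 tick 0 v(0, 2): A3/G4 m7 untreated
  -> R3 @ bar 1 tick 1 v(1, 2): A4 above G4
  -> R3 @ bar 1 tick 2 v(1, 2): A4 above G4
  -> R3 @ bar 1 tick 3 v(1, 2): A4 above G4
  -> R3 @ bar 3 tick 0 v(1, 2): F5 above A4
  -> R4 @ bar 3 tick 0 v(0, 1): G3/F5 m7 untreated
  -> R4 @ bar 3 tick 0 v(0, 2): G3/A4 M2 untreated
  -> R7 @ bar 3 tick 0 v(1,): G4->F5 leap 10st
  -> R3 @ bar 3 tick 1 v(1, 2): F5 above A4
  -> R3 @ bar 3 tick 2 v(1, 2): F5 above A4
  -> R3 @ bar 3 tick 3 v(1, 2): F5 above A4
  -> R1 @ bar 5 tick 0 v(1, 2): F4/C5 P5 -> G4/D5 P5 similar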